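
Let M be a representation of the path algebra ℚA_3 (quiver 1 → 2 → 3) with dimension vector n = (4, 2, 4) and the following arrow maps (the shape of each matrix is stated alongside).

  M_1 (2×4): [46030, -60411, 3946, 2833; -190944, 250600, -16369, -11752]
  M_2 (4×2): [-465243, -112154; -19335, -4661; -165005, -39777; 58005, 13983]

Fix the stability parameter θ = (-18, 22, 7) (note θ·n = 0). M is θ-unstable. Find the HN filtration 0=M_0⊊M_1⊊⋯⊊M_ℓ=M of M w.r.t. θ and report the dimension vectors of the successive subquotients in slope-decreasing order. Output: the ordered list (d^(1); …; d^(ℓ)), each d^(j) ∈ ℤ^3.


Via rank(M_{q-1}∘⋯∘M_p): M ≅ I[1,1]^2, I[1,3]^2, I[3,3]^2.
μ_θ-semistable layers: μ^(1)=29/2; μ^(2)=7; μ^(3)=-18

((0, 2, 2); (0, 0, 2); (4, 0, 0))


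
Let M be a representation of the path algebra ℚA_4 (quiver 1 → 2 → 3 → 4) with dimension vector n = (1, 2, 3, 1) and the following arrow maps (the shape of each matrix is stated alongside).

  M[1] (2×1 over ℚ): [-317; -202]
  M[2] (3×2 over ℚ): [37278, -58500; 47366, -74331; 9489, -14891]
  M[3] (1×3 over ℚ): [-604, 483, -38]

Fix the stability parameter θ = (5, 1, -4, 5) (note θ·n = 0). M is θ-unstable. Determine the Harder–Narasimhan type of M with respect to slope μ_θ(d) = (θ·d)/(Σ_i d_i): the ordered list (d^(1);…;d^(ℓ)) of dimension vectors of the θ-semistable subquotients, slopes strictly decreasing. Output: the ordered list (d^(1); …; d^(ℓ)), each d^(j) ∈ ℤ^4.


Via rank(M_{q-1}∘⋯∘M_p): M ≅ I[1,4], I[2,3], I[3,3].
μ_θ-semistable layers: μ^(1)=5; μ^(2)=2/3; μ^(3)=-3/2; μ^(4)=-4

((0, 0, 0, 1); (1, 1, 1, 0); (0, 1, 1, 0); (0, 0, 1, 0))


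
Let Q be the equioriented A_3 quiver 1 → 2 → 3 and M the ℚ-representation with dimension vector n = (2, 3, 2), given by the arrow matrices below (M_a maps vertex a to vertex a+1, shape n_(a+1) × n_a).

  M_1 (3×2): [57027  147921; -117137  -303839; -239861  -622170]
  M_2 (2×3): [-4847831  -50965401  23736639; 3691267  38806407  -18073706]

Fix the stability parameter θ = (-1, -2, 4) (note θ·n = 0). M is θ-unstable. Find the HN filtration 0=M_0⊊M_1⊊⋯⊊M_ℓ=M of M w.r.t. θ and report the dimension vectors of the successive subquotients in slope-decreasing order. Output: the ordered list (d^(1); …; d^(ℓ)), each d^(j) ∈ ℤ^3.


Barcode: M ≅ I[1,3]^2, I[2,2]. HN layers by μ_θ (3 steps, strictly decreasing):
  μ^(1)=4; μ^(2)=-3/2; μ^(3)=-2

((0, 0, 2); (2, 2, 0); (0, 1, 0))


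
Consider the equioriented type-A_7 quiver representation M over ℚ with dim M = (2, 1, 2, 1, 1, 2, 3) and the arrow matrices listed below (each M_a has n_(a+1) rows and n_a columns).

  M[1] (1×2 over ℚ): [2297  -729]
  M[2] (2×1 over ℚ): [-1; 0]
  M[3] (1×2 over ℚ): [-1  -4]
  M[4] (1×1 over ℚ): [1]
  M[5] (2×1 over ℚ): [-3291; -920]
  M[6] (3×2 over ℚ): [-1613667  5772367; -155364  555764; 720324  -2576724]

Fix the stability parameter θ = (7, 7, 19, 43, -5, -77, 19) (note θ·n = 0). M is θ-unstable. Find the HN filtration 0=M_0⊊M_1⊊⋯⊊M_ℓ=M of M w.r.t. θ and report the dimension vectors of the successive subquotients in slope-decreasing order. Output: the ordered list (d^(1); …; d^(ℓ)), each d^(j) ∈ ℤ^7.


Interval decomposition of M: I[1,1], I[1,7], I[3,3], I[6,6], I[7,7]^2.
HN type (ℓ=4): μ^(1)=19; μ^(2)=7; μ^(3)=-1; μ^(4)=-77

((0, 0, 1, 0, 0, 0, 3); (1, 0, 0, 0, 0, 0, 0); (1, 1, 1, 1, 1, 1, 0); (0, 0, 0, 0, 0, 1, 0))


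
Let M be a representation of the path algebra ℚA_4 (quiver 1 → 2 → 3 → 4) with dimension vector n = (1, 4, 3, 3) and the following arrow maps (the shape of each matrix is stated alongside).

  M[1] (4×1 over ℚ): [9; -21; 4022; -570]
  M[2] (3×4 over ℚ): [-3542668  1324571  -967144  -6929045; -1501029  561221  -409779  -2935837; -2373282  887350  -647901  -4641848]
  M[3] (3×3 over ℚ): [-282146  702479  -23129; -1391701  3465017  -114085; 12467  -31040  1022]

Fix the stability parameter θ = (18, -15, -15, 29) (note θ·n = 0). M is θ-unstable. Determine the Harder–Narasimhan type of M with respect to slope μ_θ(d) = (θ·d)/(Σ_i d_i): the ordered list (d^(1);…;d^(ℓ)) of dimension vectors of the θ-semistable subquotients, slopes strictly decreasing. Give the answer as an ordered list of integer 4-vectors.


Interval decomposition of M: I[1,4], I[2,2], I[2,3], I[2,4], I[4,4].
HN type (ℓ=3): μ^(1)=29; μ^(2)=-4; μ^(3)=-15

((0, 0, 0, 3); (1, 1, 1, 0); (0, 3, 2, 0))


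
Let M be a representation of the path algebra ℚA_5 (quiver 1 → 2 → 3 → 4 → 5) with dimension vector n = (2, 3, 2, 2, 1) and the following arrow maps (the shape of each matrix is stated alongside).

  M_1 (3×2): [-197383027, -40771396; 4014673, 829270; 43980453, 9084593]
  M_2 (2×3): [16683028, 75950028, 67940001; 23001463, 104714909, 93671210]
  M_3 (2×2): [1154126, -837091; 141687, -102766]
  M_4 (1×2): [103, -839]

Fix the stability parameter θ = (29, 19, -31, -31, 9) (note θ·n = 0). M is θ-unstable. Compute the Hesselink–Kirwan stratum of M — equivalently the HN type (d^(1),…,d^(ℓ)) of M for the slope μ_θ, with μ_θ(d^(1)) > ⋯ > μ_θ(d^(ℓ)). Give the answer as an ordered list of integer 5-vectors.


Via rank(M_{q-1}∘⋯∘M_p): M ≅ I[1,4], I[1,5], I[2,2].
μ_θ-semistable layers: μ^(1)=19; μ^(2)=9; μ^(3)=-7/2

((0, 1, 0, 0, 0); (0, 0, 0, 0, 1); (2, 2, 2, 2, 0))


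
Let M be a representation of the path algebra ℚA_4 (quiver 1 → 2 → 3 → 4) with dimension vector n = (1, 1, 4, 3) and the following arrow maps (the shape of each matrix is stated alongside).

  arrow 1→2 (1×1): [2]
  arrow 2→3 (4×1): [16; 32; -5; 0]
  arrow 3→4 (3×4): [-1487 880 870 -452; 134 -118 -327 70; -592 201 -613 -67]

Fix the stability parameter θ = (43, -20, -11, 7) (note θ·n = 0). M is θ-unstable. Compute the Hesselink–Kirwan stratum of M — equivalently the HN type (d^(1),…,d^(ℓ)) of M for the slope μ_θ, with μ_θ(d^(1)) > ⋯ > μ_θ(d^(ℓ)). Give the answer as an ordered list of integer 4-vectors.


Barcode: M ≅ I[1,4], I[3,3], I[3,4]^2. HN layers by μ_θ (3 steps, strictly decreasing):
  μ^(1)=7; μ^(2)=4; μ^(3)=-11

((0, 0, 0, 3); (1, 1, 1, 0); (0, 0, 3, 0))


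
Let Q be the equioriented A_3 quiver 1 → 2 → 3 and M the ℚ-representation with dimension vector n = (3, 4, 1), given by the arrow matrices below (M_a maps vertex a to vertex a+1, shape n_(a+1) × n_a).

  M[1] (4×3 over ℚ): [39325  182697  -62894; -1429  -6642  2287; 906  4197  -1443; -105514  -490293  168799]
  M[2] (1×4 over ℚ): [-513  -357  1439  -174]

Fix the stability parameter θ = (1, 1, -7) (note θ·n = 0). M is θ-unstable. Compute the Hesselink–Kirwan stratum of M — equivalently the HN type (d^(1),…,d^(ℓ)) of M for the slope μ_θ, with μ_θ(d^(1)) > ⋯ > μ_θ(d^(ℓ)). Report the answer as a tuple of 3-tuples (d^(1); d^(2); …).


Via rank(M_{q-1}∘⋯∘M_p): M ≅ I[1,2]^2, I[1,3], I[2,2].
μ_θ-semistable layers: μ^(1)=1; μ^(2)=-5/3

((2, 3, 0); (1, 1, 1))


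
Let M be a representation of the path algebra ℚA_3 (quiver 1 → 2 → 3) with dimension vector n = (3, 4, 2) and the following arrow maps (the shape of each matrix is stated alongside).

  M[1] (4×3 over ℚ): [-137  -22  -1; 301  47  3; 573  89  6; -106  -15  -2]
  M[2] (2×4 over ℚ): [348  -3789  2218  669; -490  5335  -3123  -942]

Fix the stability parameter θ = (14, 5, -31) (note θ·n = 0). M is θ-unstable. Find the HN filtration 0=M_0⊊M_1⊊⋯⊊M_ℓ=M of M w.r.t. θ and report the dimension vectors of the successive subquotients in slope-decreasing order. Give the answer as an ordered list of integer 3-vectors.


Interval decomposition of M: I[1,2], I[1,3]^2, I[2,2].
HN type (ℓ=3): μ^(1)=19/2; μ^(2)=5; μ^(3)=-4

((1, 1, 0); (0, 1, 0); (2, 2, 2))


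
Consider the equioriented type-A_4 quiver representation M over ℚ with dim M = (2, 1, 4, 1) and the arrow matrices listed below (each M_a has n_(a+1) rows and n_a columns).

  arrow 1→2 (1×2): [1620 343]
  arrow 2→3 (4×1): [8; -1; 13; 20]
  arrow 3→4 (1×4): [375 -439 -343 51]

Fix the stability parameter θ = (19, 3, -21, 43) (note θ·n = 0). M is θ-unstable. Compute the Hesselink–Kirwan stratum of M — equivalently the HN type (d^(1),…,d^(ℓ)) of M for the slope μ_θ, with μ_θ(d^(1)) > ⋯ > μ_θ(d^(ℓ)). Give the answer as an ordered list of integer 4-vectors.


Via rank(M_{q-1}∘⋯∘M_p): M ≅ I[1,1], I[1,3], I[3,3]^2, I[3,4].
μ_θ-semistable layers: μ^(1)=43; μ^(2)=19; μ^(3)=1/3; μ^(4)=-21

((0, 0, 0, 1); (1, 0, 0, 0); (1, 1, 1, 0); (0, 0, 3, 0))


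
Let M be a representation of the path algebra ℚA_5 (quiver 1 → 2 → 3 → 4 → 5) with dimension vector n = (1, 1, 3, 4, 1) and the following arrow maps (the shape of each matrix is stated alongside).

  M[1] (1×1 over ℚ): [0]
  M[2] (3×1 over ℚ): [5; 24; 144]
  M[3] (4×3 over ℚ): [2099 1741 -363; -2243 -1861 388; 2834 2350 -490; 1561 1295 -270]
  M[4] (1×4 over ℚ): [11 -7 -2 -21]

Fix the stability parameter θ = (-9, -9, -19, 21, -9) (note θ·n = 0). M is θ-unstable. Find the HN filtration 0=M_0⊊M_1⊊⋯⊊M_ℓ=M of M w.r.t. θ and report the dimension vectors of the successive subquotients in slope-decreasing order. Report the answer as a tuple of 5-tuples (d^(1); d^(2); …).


Barcode: M ≅ I[1,1], I[2,5], I[3,3], I[3,4], I[4,4]^2. HN layers by μ_θ (5 steps, strictly decreasing):
  μ^(1)=21; μ^(2)=6; μ^(3)=-9; μ^(4)=-14; μ^(5)=-19

((0, 0, 0, 3, 0); (0, 0, 0, 1, 1); (1, 0, 0, 0, 0); (0, 1, 1, 0, 0); (0, 0, 2, 0, 0))


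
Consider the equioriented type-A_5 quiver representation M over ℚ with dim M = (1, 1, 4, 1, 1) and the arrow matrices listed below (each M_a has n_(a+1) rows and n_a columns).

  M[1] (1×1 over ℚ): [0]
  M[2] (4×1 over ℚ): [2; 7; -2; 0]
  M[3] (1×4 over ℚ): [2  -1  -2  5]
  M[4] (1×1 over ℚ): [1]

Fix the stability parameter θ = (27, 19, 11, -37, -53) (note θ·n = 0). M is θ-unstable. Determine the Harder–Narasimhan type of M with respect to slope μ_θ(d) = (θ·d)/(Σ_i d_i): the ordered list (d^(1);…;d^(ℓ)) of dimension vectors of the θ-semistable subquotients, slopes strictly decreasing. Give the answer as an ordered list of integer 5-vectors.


Interval decomposition of M: I[1,1], I[2,5], I[3,3]^3.
HN type (ℓ=3): μ^(1)=27; μ^(2)=11; μ^(3)=-15

((1, 0, 0, 0, 0); (0, 0, 3, 0, 0); (0, 1, 1, 1, 1))


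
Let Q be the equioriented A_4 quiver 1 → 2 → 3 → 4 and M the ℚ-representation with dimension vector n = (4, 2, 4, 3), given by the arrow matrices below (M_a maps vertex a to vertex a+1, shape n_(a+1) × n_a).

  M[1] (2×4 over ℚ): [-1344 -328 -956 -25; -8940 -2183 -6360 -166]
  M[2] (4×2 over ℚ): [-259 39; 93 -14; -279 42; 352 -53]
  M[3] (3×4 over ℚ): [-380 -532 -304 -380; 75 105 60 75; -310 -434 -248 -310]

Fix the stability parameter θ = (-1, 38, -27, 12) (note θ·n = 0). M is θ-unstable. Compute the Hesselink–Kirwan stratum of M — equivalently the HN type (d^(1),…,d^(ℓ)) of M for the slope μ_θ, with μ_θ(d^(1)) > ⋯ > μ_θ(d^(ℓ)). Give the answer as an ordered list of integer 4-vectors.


Barcode: M ≅ I[1,1]^2, I[1,3]^2, I[3,3], I[3,4], I[4,4]^2. HN layers by μ_θ (4 steps, strictly decreasing):
  μ^(1)=12; μ^(2)=11/2; μ^(3)=-1; μ^(4)=-27

((0, 0, 0, 3); (0, 2, 2, 0); (4, 0, 0, 0); (0, 0, 2, 0))


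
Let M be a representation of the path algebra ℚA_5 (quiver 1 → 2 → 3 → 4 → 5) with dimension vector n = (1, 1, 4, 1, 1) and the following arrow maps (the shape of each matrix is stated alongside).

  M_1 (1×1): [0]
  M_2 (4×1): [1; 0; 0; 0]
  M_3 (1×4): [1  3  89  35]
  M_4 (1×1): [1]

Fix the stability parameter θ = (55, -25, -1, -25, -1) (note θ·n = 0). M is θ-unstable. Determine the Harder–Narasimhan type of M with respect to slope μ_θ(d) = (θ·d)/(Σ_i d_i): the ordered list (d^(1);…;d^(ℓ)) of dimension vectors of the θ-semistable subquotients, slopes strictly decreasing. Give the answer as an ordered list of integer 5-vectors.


Via rank(M_{q-1}∘⋯∘M_p): M ≅ I[1,1], I[2,5], I[3,3]^3.
μ_θ-semistable layers: μ^(1)=55; μ^(2)=-1; μ^(3)=-13; μ^(4)=-25

((1, 0, 0, 0, 0); (0, 0, 3, 0, 1); (0, 0, 1, 1, 0); (0, 1, 0, 0, 0))


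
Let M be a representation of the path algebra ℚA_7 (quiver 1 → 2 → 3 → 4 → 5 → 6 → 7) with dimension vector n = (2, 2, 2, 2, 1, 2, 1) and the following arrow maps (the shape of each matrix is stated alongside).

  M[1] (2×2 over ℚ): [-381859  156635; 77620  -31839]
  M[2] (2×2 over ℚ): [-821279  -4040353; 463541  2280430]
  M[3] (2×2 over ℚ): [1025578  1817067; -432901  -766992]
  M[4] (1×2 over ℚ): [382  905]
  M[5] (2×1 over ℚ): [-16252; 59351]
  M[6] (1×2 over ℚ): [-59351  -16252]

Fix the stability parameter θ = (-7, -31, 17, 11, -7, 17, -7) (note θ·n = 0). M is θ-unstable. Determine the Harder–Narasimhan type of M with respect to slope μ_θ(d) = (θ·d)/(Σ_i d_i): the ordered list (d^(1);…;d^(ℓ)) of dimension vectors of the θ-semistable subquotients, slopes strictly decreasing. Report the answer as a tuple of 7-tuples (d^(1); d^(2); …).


Via rank(M_{q-1}∘⋯∘M_p): M ≅ I[1,4], I[1,6], I[6,7].
μ_θ-semistable layers: μ^(1)=17; μ^(2)=14; μ^(3)=7; μ^(4)=5; μ^(5)=-19

((0, 0, 0, 0, 0, 1, 0); (0, 0, 1, 1, 0, 0, 0); (0, 0, 1, 1, 1, 0, 0); (0, 0, 0, 0, 0, 1, 1); (2, 2, 0, 0, 0, 0, 0))


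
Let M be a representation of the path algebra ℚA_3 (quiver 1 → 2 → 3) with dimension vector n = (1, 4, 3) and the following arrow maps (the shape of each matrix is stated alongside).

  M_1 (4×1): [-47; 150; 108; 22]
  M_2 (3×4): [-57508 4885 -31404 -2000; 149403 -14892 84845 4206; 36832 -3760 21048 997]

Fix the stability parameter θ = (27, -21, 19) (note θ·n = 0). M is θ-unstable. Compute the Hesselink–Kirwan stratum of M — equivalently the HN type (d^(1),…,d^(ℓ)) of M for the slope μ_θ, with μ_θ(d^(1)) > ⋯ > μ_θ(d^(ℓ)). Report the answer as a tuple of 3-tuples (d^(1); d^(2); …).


Barcode: M ≅ I[1,3], I[2,2], I[2,3]^2. HN layers by μ_θ (3 steps, strictly decreasing):
  μ^(1)=19; μ^(2)=3; μ^(3)=-21

((0, 0, 3); (1, 1, 0); (0, 3, 0))


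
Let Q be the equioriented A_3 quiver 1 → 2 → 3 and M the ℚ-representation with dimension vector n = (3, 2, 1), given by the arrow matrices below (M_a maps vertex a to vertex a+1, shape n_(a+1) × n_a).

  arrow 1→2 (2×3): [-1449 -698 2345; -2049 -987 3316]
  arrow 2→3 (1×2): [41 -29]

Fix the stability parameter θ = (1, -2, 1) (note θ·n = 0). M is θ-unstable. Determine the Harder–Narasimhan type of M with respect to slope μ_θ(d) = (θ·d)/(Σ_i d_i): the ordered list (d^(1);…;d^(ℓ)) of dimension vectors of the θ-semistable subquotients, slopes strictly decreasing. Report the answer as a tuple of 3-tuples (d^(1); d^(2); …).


Interval decomposition of M: I[1,1], I[1,2], I[1,3].
HN type (ℓ=2): μ^(1)=1; μ^(2)=-1/2

((1, 0, 1); (2, 2, 0))


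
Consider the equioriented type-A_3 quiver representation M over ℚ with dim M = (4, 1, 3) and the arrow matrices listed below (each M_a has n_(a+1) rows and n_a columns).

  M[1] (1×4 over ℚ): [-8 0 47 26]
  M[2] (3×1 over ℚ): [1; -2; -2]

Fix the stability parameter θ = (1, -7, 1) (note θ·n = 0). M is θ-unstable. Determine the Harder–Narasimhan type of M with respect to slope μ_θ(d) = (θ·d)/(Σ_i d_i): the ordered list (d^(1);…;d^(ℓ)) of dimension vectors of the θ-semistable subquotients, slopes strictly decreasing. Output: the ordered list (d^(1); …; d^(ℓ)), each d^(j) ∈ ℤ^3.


Barcode: M ≅ I[1,1]^3, I[1,3], I[3,3]^2. HN layers by μ_θ (2 steps, strictly decreasing):
  μ^(1)=1; μ^(2)=-3

((3, 0, 3); (1, 1, 0))


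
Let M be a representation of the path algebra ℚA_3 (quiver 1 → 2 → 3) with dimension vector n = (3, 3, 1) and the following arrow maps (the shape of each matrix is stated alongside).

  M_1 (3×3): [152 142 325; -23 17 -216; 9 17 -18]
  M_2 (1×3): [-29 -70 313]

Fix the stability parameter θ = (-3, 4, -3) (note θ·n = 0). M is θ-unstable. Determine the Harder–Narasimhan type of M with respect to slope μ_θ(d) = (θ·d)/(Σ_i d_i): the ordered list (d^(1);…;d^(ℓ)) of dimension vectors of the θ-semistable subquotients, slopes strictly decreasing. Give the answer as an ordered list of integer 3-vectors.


Barcode: M ≅ I[1,2]^2, I[1,3]. HN layers by μ_θ (3 steps, strictly decreasing):
  μ^(1)=4; μ^(2)=1/2; μ^(3)=-3

((0, 2, 0); (0, 1, 1); (3, 0, 0))


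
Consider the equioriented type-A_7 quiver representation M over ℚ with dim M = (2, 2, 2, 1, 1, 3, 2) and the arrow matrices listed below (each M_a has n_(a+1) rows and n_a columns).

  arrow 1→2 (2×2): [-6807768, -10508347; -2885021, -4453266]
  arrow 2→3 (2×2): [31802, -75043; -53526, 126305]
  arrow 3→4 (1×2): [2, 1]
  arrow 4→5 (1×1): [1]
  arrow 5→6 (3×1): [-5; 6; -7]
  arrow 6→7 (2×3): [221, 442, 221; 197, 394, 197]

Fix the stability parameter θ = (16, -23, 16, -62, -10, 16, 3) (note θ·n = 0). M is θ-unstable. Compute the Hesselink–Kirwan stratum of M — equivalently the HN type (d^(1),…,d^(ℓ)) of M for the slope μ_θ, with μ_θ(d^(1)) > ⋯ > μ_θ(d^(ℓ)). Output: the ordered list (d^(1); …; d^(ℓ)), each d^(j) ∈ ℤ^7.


Via rank(M_{q-1}∘⋯∘M_p): M ≅ I[1,3], I[1,6], I[6,6], I[6,7], I[7,7].
μ_θ-semistable layers: μ^(1)=16; μ^(2)=19/2; μ^(3)=3; μ^(4)=-7/2; μ^(5)=-10; μ^(6)=-53/4

((0, 0, 1, 0, 0, 2, 0); (0, 0, 0, 0, 0, 1, 1); (0, 0, 0, 0, 0, 0, 1); (1, 1, 0, 0, 0, 0, 0); (0, 0, 0, 0, 1, 0, 0); (1, 1, 1, 1, 0, 0, 0))


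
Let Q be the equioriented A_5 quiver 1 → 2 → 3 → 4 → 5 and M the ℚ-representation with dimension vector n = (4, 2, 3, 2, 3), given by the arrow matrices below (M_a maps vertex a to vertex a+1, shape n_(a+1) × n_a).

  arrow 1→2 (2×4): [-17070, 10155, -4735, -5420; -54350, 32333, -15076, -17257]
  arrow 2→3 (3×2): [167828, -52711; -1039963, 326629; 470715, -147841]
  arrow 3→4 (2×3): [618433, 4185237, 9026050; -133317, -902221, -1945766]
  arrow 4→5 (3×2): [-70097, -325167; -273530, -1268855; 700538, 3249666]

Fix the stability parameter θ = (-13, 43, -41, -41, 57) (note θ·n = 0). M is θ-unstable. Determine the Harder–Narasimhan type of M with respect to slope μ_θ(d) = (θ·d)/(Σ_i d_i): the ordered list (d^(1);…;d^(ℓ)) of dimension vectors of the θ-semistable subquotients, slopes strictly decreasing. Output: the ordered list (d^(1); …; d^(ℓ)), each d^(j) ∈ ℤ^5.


Interval decomposition of M: I[1,1]^2, I[1,5]^2, I[3,3], I[5,5].
HN type (ℓ=3): μ^(1)=57; μ^(2)=-13; μ^(3)=-41

((0, 0, 0, 0, 3); (4, 2, 2, 2, 0); (0, 0, 1, 0, 0))


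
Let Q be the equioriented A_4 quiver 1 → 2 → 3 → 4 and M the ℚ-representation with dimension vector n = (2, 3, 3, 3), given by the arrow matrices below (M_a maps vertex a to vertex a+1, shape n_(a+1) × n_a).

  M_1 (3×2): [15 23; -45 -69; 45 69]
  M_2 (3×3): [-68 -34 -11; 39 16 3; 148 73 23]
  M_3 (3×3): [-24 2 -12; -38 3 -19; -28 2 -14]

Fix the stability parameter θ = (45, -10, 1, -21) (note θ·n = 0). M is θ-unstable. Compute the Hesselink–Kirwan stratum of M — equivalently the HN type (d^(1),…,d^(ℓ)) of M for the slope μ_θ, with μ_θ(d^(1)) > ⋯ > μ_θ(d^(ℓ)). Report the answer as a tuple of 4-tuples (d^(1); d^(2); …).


Interval decomposition of M: I[1,1], I[1,3], I[2,4]^2, I[4,4].
HN type (ℓ=4): μ^(1)=45; μ^(2)=12; μ^(3)=-10; μ^(4)=-21

((1, 0, 0, 0); (1, 1, 1, 0); (0, 2, 2, 2); (0, 0, 0, 1))


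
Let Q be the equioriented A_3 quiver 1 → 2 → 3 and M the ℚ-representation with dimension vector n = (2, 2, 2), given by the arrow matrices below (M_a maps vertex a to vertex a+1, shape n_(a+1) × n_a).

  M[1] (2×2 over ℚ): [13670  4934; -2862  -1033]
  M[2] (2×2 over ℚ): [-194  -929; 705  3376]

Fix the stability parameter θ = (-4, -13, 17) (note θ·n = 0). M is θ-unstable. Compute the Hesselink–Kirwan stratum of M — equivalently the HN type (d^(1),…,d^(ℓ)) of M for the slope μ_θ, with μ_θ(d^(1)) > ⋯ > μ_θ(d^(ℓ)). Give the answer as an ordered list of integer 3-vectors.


Interval decomposition of M: I[1,3]^2.
HN type (ℓ=2): μ^(1)=17; μ^(2)=-17/2

((0, 0, 2); (2, 2, 0))


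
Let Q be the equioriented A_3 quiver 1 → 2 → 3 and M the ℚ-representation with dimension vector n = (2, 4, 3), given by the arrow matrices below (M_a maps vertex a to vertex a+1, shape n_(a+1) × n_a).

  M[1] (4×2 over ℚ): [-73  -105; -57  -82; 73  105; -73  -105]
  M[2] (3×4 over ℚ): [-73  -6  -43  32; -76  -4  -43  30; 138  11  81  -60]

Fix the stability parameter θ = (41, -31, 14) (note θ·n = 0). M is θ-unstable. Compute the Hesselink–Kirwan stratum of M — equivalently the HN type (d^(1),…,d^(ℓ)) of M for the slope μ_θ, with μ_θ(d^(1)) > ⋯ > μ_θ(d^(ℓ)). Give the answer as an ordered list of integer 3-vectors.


Interval decomposition of M: I[1,3]^2, I[2,2], I[2,3].
HN type (ℓ=3): μ^(1)=14; μ^(2)=5; μ^(3)=-31

((0, 0, 3); (2, 2, 0); (0, 2, 0))


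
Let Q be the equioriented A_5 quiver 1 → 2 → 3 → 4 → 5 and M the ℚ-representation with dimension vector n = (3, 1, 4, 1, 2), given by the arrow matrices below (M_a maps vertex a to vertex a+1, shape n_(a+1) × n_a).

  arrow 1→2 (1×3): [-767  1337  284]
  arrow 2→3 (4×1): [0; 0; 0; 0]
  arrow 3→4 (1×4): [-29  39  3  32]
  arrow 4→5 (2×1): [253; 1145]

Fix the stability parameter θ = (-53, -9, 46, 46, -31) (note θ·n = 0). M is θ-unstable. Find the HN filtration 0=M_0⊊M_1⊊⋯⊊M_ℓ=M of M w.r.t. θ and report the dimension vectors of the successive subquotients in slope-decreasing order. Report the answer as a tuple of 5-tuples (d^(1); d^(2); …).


Barcode: M ≅ I[1,1]^2, I[1,2], I[3,3]^3, I[3,5], I[5,5]. HN layers by μ_θ (5 steps, strictly decreasing):
  μ^(1)=46; μ^(2)=61/3; μ^(3)=-9; μ^(4)=-31; μ^(5)=-53

((0, 0, 3, 0, 0); (0, 0, 1, 1, 1); (0, 1, 0, 0, 0); (0, 0, 0, 0, 1); (3, 0, 0, 0, 0))


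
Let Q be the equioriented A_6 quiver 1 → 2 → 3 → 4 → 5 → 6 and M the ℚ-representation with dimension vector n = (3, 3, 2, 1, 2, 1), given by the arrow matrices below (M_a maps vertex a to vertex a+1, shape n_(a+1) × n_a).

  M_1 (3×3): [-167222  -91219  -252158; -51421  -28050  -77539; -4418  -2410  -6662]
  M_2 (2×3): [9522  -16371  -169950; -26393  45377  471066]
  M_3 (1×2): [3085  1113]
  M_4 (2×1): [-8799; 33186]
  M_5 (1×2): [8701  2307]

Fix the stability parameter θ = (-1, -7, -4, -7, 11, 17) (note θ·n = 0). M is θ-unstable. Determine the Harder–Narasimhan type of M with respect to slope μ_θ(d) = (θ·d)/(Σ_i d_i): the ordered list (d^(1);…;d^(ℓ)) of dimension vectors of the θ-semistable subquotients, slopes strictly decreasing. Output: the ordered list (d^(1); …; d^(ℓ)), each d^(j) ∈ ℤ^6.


Via rank(M_{q-1}∘⋯∘M_p): M ≅ I[1,1], I[1,3], I[1,6], I[2,2], I[5,5].
μ_θ-semistable layers: μ^(1)=17; μ^(2)=11; μ^(3)=-1; μ^(4)=-4; μ^(5)=-19/4; μ^(6)=-7

((0, 0, 0, 0, 0, 1); (0, 0, 0, 0, 2, 0); (1, 0, 0, 0, 0, 0); (1, 1, 1, 0, 0, 0); (1, 1, 1, 1, 0, 0); (0, 1, 0, 0, 0, 0))


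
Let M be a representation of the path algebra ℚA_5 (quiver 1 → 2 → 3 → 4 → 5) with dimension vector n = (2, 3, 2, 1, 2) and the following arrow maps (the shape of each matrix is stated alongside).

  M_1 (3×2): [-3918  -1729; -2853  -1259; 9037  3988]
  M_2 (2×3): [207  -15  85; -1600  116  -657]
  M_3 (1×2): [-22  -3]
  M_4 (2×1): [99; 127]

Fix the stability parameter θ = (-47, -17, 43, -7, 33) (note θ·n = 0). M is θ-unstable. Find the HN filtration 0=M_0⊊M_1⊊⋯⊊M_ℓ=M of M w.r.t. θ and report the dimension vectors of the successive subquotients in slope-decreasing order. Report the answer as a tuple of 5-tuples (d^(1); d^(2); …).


Via rank(M_{q-1}∘⋯∘M_p): M ≅ I[1,3], I[1,5], I[2,2], I[5,5].
μ_θ-semistable layers: μ^(1)=43; μ^(2)=33; μ^(3)=18; μ^(4)=-17; μ^(5)=-47

((0, 0, 1, 0, 0); (0, 0, 0, 0, 2); (0, 0, 1, 1, 0); (0, 3, 0, 0, 0); (2, 0, 0, 0, 0))


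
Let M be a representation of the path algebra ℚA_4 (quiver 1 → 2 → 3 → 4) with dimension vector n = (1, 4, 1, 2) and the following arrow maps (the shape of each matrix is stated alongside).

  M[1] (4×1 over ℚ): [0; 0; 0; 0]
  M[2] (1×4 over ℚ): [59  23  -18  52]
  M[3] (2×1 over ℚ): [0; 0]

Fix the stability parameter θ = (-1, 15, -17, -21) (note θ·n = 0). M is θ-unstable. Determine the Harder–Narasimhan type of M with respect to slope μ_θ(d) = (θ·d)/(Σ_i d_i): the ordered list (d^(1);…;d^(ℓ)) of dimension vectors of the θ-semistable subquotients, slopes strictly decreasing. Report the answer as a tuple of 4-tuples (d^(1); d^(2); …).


Barcode: M ≅ I[1,1], I[2,2]^3, I[2,3], I[4,4]^2. HN layers by μ_θ (3 steps, strictly decreasing):
  μ^(1)=15; μ^(2)=-1; μ^(3)=-21

((0, 3, 0, 0); (1, 1, 1, 0); (0, 0, 0, 2))


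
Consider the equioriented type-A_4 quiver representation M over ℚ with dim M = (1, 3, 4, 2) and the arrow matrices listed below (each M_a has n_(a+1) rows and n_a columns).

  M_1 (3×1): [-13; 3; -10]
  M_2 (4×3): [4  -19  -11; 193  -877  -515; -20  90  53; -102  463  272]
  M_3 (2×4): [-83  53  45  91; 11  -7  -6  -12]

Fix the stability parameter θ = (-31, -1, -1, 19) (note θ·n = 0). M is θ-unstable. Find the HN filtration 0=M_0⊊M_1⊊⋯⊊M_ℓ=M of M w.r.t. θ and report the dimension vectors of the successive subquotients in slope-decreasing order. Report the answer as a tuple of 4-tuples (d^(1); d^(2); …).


Via rank(M_{q-1}∘⋯∘M_p): M ≅ I[1,4], I[2,3], I[2,4], I[3,3].
μ_θ-semistable layers: μ^(1)=19; μ^(2)=-1; μ^(3)=-31

((0, 0, 0, 2); (0, 3, 4, 0); (1, 0, 0, 0))


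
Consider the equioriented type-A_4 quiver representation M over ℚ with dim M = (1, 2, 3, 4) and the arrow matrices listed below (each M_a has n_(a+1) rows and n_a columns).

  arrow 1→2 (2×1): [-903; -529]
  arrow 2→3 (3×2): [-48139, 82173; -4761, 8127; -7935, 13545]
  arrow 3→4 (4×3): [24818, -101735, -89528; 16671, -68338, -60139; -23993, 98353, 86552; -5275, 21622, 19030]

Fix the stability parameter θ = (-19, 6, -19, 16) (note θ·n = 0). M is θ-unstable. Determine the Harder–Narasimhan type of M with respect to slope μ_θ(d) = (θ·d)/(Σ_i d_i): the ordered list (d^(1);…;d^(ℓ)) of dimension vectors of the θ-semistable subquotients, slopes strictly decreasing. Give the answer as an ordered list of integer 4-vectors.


Via rank(M_{q-1}∘⋯∘M_p): M ≅ I[1,2], I[2,4], I[3,4]^2, I[4,4].
μ_θ-semistable layers: μ^(1)=16; μ^(2)=6; μ^(3)=-13/2; μ^(4)=-19

((0, 0, 0, 4); (0, 1, 0, 0); (0, 1, 1, 0); (1, 0, 2, 0))


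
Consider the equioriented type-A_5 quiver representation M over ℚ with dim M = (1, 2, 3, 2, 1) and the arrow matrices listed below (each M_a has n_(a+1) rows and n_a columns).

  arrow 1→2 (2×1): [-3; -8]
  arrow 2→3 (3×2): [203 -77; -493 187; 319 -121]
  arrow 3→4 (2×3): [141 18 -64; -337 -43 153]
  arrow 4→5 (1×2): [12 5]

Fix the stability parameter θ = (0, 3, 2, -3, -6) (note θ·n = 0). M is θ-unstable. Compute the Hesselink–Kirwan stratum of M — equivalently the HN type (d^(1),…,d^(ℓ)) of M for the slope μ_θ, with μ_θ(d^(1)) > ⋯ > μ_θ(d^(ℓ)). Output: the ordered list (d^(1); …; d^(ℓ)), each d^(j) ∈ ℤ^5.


Interval decomposition of M: I[1,5], I[2,2], I[3,3], I[3,4].
HN type (ℓ=4): μ^(1)=3; μ^(2)=2; μ^(3)=-1/2; μ^(4)=-4/5

((0, 1, 0, 0, 0); (0, 0, 1, 0, 0); (0, 0, 1, 1, 0); (1, 1, 1, 1, 1))


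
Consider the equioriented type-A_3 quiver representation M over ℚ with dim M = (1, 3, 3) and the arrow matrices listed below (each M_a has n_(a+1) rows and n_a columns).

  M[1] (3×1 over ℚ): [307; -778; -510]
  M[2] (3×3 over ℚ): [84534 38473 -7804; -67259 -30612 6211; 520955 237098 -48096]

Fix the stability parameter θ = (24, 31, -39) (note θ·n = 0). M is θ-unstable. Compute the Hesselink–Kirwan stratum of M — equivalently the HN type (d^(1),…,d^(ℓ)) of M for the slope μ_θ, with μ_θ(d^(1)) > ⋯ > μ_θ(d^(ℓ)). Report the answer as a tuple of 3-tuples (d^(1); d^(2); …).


Barcode: M ≅ I[1,3], I[2,3]^2. HN layers by μ_θ (2 steps, strictly decreasing):
  μ^(1)=16/3; μ^(2)=-4

((1, 1, 1); (0, 2, 2))


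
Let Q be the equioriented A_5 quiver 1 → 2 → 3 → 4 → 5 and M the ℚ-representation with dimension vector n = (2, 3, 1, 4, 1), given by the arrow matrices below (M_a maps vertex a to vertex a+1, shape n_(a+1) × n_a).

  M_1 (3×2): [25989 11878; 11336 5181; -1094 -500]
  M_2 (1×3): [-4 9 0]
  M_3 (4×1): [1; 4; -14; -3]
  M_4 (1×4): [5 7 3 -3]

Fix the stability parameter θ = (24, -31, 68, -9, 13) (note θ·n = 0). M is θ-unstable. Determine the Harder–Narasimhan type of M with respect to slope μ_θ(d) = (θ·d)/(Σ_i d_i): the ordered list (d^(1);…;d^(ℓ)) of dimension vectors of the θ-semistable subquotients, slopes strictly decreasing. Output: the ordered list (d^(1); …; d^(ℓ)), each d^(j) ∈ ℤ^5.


Via rank(M_{q-1}∘⋯∘M_p): M ≅ I[1,2], I[1,4], I[2,2], I[4,4]^2, I[4,5].
μ_θ-semistable layers: μ^(1)=59/2; μ^(2)=13; μ^(3)=-7/2; μ^(4)=-9; μ^(5)=-31

((0, 0, 1, 1, 0); (0, 0, 0, 0, 1); (2, 2, 0, 0, 0); (0, 0, 0, 3, 0); (0, 1, 0, 0, 0))


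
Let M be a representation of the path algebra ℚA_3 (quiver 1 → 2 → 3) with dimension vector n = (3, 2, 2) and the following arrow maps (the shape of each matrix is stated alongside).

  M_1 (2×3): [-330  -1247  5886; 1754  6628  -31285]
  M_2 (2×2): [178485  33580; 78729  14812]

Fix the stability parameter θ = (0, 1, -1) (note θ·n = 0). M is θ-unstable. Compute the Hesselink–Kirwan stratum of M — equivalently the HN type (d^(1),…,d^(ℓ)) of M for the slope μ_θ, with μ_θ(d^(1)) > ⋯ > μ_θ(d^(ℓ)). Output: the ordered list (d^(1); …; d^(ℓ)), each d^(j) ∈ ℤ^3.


Barcode: M ≅ I[1,1], I[1,2], I[1,3], I[3,3]. HN layers by μ_θ (3 steps, strictly decreasing):
  μ^(1)=1; μ^(2)=0; μ^(3)=-1

((0, 1, 0); (3, 1, 1); (0, 0, 1))


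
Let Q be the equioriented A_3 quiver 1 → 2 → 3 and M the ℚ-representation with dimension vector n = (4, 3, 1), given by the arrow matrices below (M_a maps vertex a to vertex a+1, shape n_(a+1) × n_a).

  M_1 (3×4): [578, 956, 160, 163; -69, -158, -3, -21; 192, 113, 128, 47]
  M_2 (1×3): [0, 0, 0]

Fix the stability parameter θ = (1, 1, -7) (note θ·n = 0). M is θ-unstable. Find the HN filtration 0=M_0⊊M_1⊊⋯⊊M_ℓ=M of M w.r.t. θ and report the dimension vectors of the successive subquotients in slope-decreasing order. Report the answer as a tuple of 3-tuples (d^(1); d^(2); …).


Barcode: M ≅ I[1,1], I[1,2]^3, I[3,3]. HN layers by μ_θ (2 steps, strictly decreasing):
  μ^(1)=1; μ^(2)=-7

((4, 3, 0); (0, 0, 1))


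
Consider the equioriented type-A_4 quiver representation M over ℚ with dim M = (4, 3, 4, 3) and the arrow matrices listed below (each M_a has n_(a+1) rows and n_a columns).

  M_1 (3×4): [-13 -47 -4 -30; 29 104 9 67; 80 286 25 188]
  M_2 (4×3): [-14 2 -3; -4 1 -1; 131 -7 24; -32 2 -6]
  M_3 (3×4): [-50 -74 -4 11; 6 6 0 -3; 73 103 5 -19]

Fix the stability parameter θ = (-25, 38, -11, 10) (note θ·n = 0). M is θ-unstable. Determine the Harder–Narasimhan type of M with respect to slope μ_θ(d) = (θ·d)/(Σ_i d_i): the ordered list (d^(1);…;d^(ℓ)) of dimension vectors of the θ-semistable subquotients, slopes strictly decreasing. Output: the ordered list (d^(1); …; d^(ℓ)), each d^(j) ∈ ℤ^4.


Barcode: M ≅ I[1,1], I[1,3], I[1,4]^2, I[3,3], I[4,4]. HN layers by μ_θ (5 steps, strictly decreasing):
  μ^(1)=27/2; μ^(2)=37/3; μ^(3)=10; μ^(4)=-11; μ^(5)=-25

((0, 1, 1, 0); (0, 2, 2, 2); (0, 0, 0, 1); (0, 0, 1, 0); (4, 0, 0, 0))


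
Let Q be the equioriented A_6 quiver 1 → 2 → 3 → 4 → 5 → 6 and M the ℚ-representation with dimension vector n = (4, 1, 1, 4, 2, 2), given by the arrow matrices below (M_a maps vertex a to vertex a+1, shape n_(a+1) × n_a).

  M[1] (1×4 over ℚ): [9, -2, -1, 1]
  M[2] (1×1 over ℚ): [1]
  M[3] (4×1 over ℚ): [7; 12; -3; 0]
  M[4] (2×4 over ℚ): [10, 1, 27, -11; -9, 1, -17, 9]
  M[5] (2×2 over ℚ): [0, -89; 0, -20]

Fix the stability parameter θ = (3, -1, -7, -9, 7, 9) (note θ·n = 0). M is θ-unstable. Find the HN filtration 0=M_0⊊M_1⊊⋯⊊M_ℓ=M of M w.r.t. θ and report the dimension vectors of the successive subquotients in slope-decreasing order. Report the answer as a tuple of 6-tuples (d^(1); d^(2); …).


Interval decomposition of M: I[1,1]^3, I[1,5], I[4,4]^2, I[4,6], I[6,6].
HN type (ℓ=5): μ^(1)=9; μ^(2)=7; μ^(3)=3; μ^(4)=-7/2; μ^(5)=-9

((0, 0, 0, 0, 0, 2); (0, 0, 0, 0, 2, 0); (3, 0, 0, 0, 0, 0); (1, 1, 1, 1, 0, 0); (0, 0, 0, 3, 0, 0))


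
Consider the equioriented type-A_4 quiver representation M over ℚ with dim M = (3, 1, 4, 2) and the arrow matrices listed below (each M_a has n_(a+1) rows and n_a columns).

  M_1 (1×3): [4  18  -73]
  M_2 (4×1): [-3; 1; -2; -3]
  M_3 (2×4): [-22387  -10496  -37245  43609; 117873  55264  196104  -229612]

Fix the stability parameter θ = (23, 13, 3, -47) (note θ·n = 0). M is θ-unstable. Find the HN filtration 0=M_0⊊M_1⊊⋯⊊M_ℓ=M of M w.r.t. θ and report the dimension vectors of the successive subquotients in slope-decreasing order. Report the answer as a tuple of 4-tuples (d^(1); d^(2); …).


Via rank(M_{q-1}∘⋯∘M_p): M ≅ I[1,1]^2, I[1,4], I[3,3]^2, I[3,4].
μ_θ-semistable layers: μ^(1)=23; μ^(2)=3; μ^(3)=-2; μ^(4)=-22

((2, 0, 0, 0); (0, 0, 2, 0); (1, 1, 1, 1); (0, 0, 1, 1))


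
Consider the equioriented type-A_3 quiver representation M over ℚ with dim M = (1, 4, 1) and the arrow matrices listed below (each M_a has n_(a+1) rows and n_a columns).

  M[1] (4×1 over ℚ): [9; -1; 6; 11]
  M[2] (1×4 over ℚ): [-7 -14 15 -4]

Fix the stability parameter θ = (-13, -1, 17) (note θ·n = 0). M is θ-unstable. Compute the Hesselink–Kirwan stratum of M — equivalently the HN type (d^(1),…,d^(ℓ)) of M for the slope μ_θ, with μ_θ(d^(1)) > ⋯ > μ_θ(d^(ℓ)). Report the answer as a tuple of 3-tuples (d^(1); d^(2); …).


Interval decomposition of M: I[1,3], I[2,2]^3.
HN type (ℓ=3): μ^(1)=17; μ^(2)=-1; μ^(3)=-13

((0, 0, 1); (0, 4, 0); (1, 0, 0))


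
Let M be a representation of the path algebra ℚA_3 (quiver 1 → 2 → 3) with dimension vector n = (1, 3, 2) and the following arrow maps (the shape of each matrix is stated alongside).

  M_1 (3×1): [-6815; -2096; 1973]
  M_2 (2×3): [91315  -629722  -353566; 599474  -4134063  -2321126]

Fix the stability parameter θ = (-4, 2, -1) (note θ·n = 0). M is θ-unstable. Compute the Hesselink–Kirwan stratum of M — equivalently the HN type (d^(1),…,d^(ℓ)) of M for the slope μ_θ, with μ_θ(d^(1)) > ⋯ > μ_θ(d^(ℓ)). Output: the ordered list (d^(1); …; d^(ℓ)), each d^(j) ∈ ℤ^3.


Via rank(M_{q-1}∘⋯∘M_p): M ≅ I[1,3], I[2,2], I[2,3].
μ_θ-semistable layers: μ^(1)=2; μ^(2)=1/2; μ^(3)=-4

((0, 1, 0); (0, 2, 2); (1, 0, 0))


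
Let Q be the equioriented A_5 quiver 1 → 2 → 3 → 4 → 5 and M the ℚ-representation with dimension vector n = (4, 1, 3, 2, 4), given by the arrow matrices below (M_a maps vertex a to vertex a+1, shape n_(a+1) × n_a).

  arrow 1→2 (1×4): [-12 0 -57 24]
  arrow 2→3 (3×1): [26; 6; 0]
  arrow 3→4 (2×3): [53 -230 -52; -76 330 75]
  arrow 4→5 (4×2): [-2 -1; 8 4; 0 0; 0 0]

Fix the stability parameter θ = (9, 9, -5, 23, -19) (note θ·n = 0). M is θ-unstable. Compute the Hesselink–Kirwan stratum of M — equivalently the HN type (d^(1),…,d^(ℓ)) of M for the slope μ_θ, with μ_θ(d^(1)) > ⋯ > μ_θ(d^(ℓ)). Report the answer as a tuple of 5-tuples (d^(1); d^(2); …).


Via rank(M_{q-1}∘⋯∘M_p): M ≅ I[1,1]^3, I[1,4], I[3,3], I[3,5], I[5,5]^3.
μ_θ-semistable layers: μ^(1)=23; μ^(2)=9; μ^(3)=13/3; μ^(4)=2; μ^(5)=-5; μ^(6)=-19

((0, 0, 0, 1, 0); (3, 0, 0, 0, 0); (1, 1, 1, 0, 0); (0, 0, 0, 1, 1); (0, 0, 2, 0, 0); (0, 0, 0, 0, 3))


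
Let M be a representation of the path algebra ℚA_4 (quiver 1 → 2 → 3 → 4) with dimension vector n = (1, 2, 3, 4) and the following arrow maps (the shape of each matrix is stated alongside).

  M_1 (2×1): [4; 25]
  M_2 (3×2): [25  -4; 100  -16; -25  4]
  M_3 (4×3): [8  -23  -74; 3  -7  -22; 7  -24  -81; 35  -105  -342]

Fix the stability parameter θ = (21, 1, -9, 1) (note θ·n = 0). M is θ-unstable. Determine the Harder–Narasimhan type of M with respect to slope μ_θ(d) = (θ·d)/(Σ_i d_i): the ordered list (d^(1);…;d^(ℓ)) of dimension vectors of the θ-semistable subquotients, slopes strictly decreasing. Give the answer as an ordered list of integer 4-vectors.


Barcode: M ≅ I[1,2], I[2,4], I[3,4]^2, I[4,4]. HN layers by μ_θ (4 steps, strictly decreasing):
  μ^(1)=11; μ^(2)=1; μ^(3)=-4; μ^(4)=-9

((1, 1, 0, 0); (0, 0, 0, 4); (0, 1, 1, 0); (0, 0, 2, 0))


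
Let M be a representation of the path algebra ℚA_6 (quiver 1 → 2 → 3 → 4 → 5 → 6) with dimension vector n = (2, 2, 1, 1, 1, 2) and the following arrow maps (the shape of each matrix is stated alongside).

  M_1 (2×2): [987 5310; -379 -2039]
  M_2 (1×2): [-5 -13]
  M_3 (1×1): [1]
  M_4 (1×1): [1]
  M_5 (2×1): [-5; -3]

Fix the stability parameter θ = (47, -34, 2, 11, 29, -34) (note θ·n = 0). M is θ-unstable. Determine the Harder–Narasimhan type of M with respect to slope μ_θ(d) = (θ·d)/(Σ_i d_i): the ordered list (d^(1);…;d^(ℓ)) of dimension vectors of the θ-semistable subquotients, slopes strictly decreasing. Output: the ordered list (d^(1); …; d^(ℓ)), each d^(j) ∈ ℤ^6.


Via rank(M_{q-1}∘⋯∘M_p): M ≅ I[1,2], I[1,6], I[6,6].
μ_θ-semistable layers: μ^(1)=13/2; μ^(2)=7/2; μ^(3)=-34

((1, 1, 0, 0, 0, 0); (1, 1, 1, 1, 1, 1); (0, 0, 0, 0, 0, 1))


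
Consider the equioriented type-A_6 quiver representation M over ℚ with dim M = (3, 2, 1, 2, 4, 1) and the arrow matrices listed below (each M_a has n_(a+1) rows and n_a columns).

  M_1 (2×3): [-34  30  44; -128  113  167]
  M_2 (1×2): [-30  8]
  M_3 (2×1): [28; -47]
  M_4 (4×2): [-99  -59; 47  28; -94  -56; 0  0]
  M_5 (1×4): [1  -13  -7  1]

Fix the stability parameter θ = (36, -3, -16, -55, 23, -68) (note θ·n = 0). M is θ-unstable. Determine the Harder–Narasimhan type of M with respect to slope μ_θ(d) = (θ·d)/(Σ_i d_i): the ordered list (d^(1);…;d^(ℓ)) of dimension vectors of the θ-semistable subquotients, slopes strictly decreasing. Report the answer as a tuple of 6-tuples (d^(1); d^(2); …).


Via rank(M_{q-1}∘⋯∘M_p): M ≅ I[1,1], I[1,2], I[1,6], I[4,5], I[5,5]^2.
μ_θ-semistable layers: μ^(1)=36; μ^(2)=23; μ^(3)=33/2; μ^(4)=-83/6; μ^(5)=-55

((1, 0, 0, 0, 0, 0); (0, 0, 0, 0, 3, 0); (1, 1, 0, 0, 0, 0); (1, 1, 1, 1, 1, 1); (0, 0, 0, 1, 0, 0))


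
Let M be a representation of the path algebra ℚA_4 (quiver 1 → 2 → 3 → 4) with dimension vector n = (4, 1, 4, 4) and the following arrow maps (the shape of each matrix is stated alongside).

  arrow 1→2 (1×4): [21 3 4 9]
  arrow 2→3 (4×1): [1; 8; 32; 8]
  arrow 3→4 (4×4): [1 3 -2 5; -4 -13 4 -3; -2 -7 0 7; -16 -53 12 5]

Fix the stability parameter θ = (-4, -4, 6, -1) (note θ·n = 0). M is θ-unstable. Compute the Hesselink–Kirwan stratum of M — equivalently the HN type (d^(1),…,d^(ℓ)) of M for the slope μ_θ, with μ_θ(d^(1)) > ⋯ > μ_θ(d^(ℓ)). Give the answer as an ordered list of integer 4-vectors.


Barcode: M ≅ I[1,1]^3, I[1,4], I[3,3]^2, I[3,4], I[4,4]^2. HN layers by μ_θ (4 steps, strictly decreasing):
  μ^(1)=6; μ^(2)=5/2; μ^(3)=-1; μ^(4)=-4

((0, 0, 2, 0); (0, 0, 2, 2); (0, 0, 0, 2); (4, 1, 0, 0))


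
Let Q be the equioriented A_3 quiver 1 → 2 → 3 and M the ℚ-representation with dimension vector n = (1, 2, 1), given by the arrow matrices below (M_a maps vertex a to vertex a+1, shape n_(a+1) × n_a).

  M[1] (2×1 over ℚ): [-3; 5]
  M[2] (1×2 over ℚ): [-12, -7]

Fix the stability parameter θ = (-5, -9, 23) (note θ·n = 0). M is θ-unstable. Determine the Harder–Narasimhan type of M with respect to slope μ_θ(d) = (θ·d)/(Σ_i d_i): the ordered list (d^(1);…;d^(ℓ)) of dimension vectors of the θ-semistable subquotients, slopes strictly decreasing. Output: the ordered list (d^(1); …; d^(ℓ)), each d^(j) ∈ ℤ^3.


Interval decomposition of M: I[1,3], I[2,2].
HN type (ℓ=3): μ^(1)=23; μ^(2)=-7; μ^(3)=-9

((0, 0, 1); (1, 1, 0); (0, 1, 0))
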